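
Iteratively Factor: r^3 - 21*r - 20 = (r - 5)*(r^2 + 5*r + 4) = (r - 5)*(r + 4)*(r + 1)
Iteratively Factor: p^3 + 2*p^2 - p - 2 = (p + 1)*(p^2 + p - 2) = (p - 1)*(p + 1)*(p + 2)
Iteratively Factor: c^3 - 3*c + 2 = (c + 2)*(c^2 - 2*c + 1) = (c - 1)*(c + 2)*(c - 1)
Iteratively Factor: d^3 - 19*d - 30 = (d + 2)*(d^2 - 2*d - 15) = (d + 2)*(d + 3)*(d - 5)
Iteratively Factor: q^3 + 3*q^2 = (q)*(q^2 + 3*q) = q*(q + 3)*(q)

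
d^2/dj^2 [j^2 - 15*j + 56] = 2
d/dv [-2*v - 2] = -2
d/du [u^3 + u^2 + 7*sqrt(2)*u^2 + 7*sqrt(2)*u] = 3*u^2 + 2*u + 14*sqrt(2)*u + 7*sqrt(2)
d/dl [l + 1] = 1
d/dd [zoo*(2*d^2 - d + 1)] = zoo*(d + 1)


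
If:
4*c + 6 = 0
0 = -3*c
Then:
No Solution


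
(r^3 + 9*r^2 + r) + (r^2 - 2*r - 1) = r^3 + 10*r^2 - r - 1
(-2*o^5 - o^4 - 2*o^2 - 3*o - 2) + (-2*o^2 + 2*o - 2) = -2*o^5 - o^4 - 4*o^2 - o - 4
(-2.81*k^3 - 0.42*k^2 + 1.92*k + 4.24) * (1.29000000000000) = -3.6249*k^3 - 0.5418*k^2 + 2.4768*k + 5.4696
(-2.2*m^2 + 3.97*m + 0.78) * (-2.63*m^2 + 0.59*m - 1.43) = 5.786*m^4 - 11.7391*m^3 + 3.4369*m^2 - 5.2169*m - 1.1154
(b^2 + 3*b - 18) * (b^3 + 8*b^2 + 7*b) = b^5 + 11*b^4 + 13*b^3 - 123*b^2 - 126*b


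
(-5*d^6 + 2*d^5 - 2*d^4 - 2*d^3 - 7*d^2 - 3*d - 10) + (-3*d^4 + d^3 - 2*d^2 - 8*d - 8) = -5*d^6 + 2*d^5 - 5*d^4 - d^3 - 9*d^2 - 11*d - 18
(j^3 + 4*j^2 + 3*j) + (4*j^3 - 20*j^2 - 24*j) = 5*j^3 - 16*j^2 - 21*j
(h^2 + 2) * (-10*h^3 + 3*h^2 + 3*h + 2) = -10*h^5 + 3*h^4 - 17*h^3 + 8*h^2 + 6*h + 4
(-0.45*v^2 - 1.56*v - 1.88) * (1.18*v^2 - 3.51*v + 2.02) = -0.531*v^4 - 0.2613*v^3 + 2.3482*v^2 + 3.4476*v - 3.7976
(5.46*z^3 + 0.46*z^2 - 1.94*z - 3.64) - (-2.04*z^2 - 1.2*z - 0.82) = 5.46*z^3 + 2.5*z^2 - 0.74*z - 2.82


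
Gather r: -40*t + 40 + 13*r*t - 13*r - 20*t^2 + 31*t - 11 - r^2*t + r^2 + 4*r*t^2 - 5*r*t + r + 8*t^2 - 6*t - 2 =r^2*(1 - t) + r*(4*t^2 + 8*t - 12) - 12*t^2 - 15*t + 27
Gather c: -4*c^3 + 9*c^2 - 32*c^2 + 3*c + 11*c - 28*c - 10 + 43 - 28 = -4*c^3 - 23*c^2 - 14*c + 5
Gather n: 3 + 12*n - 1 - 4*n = 8*n + 2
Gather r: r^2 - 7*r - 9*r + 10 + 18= r^2 - 16*r + 28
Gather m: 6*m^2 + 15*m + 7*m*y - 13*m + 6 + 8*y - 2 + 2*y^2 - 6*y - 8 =6*m^2 + m*(7*y + 2) + 2*y^2 + 2*y - 4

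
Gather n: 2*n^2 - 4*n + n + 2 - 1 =2*n^2 - 3*n + 1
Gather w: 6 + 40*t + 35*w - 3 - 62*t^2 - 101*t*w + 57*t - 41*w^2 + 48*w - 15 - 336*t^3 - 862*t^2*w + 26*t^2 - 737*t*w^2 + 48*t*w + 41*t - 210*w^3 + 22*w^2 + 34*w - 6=-336*t^3 - 36*t^2 + 138*t - 210*w^3 + w^2*(-737*t - 19) + w*(-862*t^2 - 53*t + 117) - 18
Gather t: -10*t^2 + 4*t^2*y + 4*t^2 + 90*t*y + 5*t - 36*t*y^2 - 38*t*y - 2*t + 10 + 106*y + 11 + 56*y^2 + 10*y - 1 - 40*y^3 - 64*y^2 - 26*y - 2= t^2*(4*y - 6) + t*(-36*y^2 + 52*y + 3) - 40*y^3 - 8*y^2 + 90*y + 18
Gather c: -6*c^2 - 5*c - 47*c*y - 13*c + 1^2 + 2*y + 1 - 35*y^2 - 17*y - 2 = -6*c^2 + c*(-47*y - 18) - 35*y^2 - 15*y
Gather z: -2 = -2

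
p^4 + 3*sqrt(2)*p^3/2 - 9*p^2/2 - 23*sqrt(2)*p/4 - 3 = (p - 3*sqrt(2)/2)*(p + 2*sqrt(2))*(sqrt(2)*p/2 + 1/2)*(sqrt(2)*p + 1)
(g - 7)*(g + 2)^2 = g^3 - 3*g^2 - 24*g - 28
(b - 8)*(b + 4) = b^2 - 4*b - 32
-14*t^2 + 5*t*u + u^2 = (-2*t + u)*(7*t + u)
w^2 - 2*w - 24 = (w - 6)*(w + 4)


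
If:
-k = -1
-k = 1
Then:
No Solution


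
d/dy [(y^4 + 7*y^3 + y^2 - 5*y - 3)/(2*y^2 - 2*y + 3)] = (4*y^5 + 8*y^4 - 16*y^3 + 71*y^2 + 18*y - 21)/(4*y^4 - 8*y^3 + 16*y^2 - 12*y + 9)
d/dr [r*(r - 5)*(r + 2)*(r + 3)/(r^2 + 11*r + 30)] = (2*r^5 + 33*r^4 + 120*r^3 - 179*r^2 - 1140*r - 900)/(r^4 + 22*r^3 + 181*r^2 + 660*r + 900)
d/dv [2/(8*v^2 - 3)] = -32*v/(8*v^2 - 3)^2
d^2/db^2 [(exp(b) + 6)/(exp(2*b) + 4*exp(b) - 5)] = (exp(4*b) + 20*exp(3*b) + 102*exp(2*b) + 236*exp(b) + 145)*exp(b)/(exp(6*b) + 12*exp(5*b) + 33*exp(4*b) - 56*exp(3*b) - 165*exp(2*b) + 300*exp(b) - 125)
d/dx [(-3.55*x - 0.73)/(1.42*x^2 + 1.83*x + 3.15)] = (5.041*x^2 + 2.0732*x - 9.8466)/(2.0164*x^4 + 5.1972*x^3 + 12.2949*x^2 + 11.529*x + 9.9225)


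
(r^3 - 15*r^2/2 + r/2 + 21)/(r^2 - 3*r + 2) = (2*r^2 - 11*r - 21)/(2*(r - 1))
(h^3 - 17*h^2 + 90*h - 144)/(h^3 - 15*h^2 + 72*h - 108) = (h - 8)/(h - 6)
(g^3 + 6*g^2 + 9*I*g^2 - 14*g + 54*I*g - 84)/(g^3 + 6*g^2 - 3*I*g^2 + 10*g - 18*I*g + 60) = (g + 7*I)/(g - 5*I)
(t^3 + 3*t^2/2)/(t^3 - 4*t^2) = (t + 3/2)/(t - 4)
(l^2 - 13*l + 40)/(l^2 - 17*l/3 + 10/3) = 3*(l - 8)/(3*l - 2)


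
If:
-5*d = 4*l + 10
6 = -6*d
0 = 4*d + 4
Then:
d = -1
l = -5/4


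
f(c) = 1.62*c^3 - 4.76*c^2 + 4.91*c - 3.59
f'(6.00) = 122.75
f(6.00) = 204.43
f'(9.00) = 312.89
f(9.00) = 836.02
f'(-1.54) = 31.10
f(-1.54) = -28.36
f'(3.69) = 35.96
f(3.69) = 31.11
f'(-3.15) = 83.12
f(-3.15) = -116.92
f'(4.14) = 48.80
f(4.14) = 50.10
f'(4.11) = 47.88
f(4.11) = 48.65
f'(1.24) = 0.58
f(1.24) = -1.73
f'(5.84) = 115.07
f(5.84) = 185.41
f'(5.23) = 88.06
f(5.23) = 123.64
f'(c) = 4.86*c^2 - 9.52*c + 4.91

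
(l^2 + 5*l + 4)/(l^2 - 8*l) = (l^2 + 5*l + 4)/(l*(l - 8))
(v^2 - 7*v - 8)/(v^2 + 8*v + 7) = (v - 8)/(v + 7)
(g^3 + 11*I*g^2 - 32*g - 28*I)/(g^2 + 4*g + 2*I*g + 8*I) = (g^2 + 9*I*g - 14)/(g + 4)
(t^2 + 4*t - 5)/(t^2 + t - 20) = (t - 1)/(t - 4)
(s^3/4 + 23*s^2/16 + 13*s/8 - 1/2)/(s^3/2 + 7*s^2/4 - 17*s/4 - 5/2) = (4*s^3 + 23*s^2 + 26*s - 8)/(4*(2*s^3 + 7*s^2 - 17*s - 10))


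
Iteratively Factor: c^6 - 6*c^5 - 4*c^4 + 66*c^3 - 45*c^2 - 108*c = (c)*(c^5 - 6*c^4 - 4*c^3 + 66*c^2 - 45*c - 108) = c*(c - 4)*(c^4 - 2*c^3 - 12*c^2 + 18*c + 27) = c*(c - 4)*(c - 3)*(c^3 + c^2 - 9*c - 9) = c*(c - 4)*(c - 3)*(c + 1)*(c^2 - 9) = c*(c - 4)*(c - 3)^2*(c + 1)*(c + 3)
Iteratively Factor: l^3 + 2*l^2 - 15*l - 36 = (l - 4)*(l^2 + 6*l + 9) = (l - 4)*(l + 3)*(l + 3)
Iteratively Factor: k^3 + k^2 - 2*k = (k)*(k^2 + k - 2) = k*(k + 2)*(k - 1)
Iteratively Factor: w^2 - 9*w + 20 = (w - 4)*(w - 5)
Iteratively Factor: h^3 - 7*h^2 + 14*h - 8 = (h - 1)*(h^2 - 6*h + 8) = (h - 2)*(h - 1)*(h - 4)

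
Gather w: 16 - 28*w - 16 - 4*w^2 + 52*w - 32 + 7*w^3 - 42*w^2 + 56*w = 7*w^3 - 46*w^2 + 80*w - 32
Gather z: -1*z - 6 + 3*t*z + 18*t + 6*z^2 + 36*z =18*t + 6*z^2 + z*(3*t + 35) - 6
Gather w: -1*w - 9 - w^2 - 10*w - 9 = -w^2 - 11*w - 18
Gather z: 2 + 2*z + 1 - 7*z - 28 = -5*z - 25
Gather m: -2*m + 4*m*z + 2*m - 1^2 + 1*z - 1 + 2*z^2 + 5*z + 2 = 4*m*z + 2*z^2 + 6*z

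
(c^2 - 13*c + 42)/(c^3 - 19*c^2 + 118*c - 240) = (c - 7)/(c^2 - 13*c + 40)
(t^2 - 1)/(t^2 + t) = (t - 1)/t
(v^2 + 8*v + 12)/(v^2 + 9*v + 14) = (v + 6)/(v + 7)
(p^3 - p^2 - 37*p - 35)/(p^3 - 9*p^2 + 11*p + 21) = (p + 5)/(p - 3)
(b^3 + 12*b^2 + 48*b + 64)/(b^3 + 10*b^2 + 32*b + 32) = (b + 4)/(b + 2)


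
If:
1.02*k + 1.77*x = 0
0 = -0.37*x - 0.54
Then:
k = 2.53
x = -1.46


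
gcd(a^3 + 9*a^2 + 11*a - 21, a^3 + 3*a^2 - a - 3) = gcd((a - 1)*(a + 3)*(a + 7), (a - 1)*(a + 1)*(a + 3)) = a^2 + 2*a - 3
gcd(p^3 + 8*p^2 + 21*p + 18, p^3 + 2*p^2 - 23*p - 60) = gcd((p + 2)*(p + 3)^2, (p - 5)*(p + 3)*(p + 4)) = p + 3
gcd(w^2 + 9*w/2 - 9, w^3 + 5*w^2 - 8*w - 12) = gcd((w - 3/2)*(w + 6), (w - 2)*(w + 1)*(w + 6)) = w + 6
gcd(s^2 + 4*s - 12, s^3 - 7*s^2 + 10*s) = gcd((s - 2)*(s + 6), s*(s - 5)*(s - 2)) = s - 2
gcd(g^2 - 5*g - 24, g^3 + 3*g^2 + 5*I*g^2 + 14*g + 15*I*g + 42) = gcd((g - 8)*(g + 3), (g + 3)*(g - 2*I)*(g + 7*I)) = g + 3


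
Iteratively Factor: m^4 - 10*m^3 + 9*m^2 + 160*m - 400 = (m - 4)*(m^3 - 6*m^2 - 15*m + 100) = (m - 5)*(m - 4)*(m^2 - m - 20) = (m - 5)*(m - 4)*(m + 4)*(m - 5)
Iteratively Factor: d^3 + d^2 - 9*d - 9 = (d - 3)*(d^2 + 4*d + 3) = (d - 3)*(d + 3)*(d + 1)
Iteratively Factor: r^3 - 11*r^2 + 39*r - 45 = (r - 3)*(r^2 - 8*r + 15) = (r - 5)*(r - 3)*(r - 3)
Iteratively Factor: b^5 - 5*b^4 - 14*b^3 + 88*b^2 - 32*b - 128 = (b - 2)*(b^4 - 3*b^3 - 20*b^2 + 48*b + 64) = (b - 4)*(b - 2)*(b^3 + b^2 - 16*b - 16) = (b - 4)^2*(b - 2)*(b^2 + 5*b + 4) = (b - 4)^2*(b - 2)*(b + 4)*(b + 1)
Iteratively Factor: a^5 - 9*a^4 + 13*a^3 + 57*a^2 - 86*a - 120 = (a - 5)*(a^4 - 4*a^3 - 7*a^2 + 22*a + 24) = (a - 5)*(a - 4)*(a^3 - 7*a - 6) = (a - 5)*(a - 4)*(a - 3)*(a^2 + 3*a + 2) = (a - 5)*(a - 4)*(a - 3)*(a + 1)*(a + 2)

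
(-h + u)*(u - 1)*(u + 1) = -h*u^2 + h + u^3 - u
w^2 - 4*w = w*(w - 4)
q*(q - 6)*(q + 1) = q^3 - 5*q^2 - 6*q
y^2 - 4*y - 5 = (y - 5)*(y + 1)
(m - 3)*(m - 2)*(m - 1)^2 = m^4 - 7*m^3 + 17*m^2 - 17*m + 6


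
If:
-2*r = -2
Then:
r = 1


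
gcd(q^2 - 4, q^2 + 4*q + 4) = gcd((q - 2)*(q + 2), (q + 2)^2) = q + 2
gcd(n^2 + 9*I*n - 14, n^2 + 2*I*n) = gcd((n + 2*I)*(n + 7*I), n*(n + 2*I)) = n + 2*I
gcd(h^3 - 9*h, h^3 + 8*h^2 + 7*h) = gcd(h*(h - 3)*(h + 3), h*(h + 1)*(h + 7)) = h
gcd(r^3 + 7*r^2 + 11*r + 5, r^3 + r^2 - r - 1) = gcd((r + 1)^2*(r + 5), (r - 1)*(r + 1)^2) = r^2 + 2*r + 1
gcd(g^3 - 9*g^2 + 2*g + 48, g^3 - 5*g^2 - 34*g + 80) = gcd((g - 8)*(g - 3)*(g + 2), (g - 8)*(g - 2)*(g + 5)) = g - 8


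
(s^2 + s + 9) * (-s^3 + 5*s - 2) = -s^5 - s^4 - 4*s^3 + 3*s^2 + 43*s - 18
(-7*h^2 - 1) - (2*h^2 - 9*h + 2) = -9*h^2 + 9*h - 3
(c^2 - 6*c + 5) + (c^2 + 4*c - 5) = 2*c^2 - 2*c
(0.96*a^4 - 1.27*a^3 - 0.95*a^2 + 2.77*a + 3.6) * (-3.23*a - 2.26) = -3.1008*a^5 + 1.9325*a^4 + 5.9387*a^3 - 6.8001*a^2 - 17.8882*a - 8.136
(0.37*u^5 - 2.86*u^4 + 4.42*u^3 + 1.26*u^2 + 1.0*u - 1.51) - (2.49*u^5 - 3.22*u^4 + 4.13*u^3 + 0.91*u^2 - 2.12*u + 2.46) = -2.12*u^5 + 0.36*u^4 + 0.29*u^3 + 0.35*u^2 + 3.12*u - 3.97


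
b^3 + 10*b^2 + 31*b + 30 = (b + 2)*(b + 3)*(b + 5)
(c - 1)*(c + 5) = c^2 + 4*c - 5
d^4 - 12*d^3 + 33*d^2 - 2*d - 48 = (d - 8)*(d - 3)*(d - 2)*(d + 1)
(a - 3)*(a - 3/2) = a^2 - 9*a/2 + 9/2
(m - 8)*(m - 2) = m^2 - 10*m + 16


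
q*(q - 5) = q^2 - 5*q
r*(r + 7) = r^2 + 7*r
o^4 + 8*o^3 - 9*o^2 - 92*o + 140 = (o - 2)^2*(o + 5)*(o + 7)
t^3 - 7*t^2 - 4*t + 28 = (t - 7)*(t - 2)*(t + 2)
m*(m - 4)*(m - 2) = m^3 - 6*m^2 + 8*m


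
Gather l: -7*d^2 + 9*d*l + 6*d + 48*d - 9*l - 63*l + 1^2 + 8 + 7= -7*d^2 + 54*d + l*(9*d - 72) + 16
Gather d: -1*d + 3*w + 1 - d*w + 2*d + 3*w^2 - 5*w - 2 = d*(1 - w) + 3*w^2 - 2*w - 1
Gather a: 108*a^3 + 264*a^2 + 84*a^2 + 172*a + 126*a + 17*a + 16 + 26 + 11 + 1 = 108*a^3 + 348*a^2 + 315*a + 54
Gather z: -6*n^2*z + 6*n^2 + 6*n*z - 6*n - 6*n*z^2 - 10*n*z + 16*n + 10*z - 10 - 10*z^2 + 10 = 6*n^2 + 10*n + z^2*(-6*n - 10) + z*(-6*n^2 - 4*n + 10)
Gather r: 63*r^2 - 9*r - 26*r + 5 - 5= 63*r^2 - 35*r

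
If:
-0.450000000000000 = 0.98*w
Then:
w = -0.46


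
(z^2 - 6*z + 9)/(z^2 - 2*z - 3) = (z - 3)/(z + 1)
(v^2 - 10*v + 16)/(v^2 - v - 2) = (v - 8)/(v + 1)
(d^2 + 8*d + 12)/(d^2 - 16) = (d^2 + 8*d + 12)/(d^2 - 16)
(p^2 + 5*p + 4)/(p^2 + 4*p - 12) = (p^2 + 5*p + 4)/(p^2 + 4*p - 12)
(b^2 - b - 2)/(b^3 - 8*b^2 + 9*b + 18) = (b - 2)/(b^2 - 9*b + 18)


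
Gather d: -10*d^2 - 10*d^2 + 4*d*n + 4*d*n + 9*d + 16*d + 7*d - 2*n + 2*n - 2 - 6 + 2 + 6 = -20*d^2 + d*(8*n + 32)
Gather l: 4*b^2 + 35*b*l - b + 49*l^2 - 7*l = 4*b^2 - b + 49*l^2 + l*(35*b - 7)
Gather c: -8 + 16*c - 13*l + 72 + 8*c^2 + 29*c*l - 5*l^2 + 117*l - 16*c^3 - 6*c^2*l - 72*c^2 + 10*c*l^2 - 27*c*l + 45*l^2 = -16*c^3 + c^2*(-6*l - 64) + c*(10*l^2 + 2*l + 16) + 40*l^2 + 104*l + 64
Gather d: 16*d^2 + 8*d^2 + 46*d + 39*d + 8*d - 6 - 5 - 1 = 24*d^2 + 93*d - 12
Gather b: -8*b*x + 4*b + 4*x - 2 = b*(4 - 8*x) + 4*x - 2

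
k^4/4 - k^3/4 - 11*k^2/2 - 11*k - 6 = (k/2 + 1/2)*(k/2 + 1)*(k - 6)*(k + 2)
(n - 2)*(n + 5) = n^2 + 3*n - 10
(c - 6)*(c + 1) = c^2 - 5*c - 6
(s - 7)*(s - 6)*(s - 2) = s^3 - 15*s^2 + 68*s - 84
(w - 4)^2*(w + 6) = w^3 - 2*w^2 - 32*w + 96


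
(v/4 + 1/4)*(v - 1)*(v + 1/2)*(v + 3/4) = v^4/4 + 5*v^3/16 - 5*v^2/32 - 5*v/16 - 3/32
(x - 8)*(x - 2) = x^2 - 10*x + 16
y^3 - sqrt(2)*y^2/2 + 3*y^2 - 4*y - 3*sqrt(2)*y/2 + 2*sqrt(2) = (y - 1)*(y + 4)*(y - sqrt(2)/2)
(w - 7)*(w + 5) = w^2 - 2*w - 35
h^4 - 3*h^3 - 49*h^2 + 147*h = h*(h - 7)*(h - 3)*(h + 7)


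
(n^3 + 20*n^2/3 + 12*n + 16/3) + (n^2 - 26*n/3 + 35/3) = n^3 + 23*n^2/3 + 10*n/3 + 17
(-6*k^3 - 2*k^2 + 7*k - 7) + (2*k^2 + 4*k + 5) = -6*k^3 + 11*k - 2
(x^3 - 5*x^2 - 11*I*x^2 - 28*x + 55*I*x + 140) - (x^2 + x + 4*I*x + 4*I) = x^3 - 6*x^2 - 11*I*x^2 - 29*x + 51*I*x + 140 - 4*I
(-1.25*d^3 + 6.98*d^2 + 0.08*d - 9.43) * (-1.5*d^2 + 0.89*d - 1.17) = 1.875*d^5 - 11.5825*d^4 + 7.5547*d^3 + 6.0496*d^2 - 8.4863*d + 11.0331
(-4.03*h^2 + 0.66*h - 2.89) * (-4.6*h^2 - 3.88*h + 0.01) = 18.538*h^4 + 12.6004*h^3 + 10.6929*h^2 + 11.2198*h - 0.0289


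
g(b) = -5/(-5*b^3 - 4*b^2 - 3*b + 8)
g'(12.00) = 0.00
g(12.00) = 0.00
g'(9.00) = 0.00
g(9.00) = 0.00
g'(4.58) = -0.01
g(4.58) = 0.01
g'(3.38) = -0.02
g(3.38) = 0.02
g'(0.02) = -0.25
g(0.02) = -0.63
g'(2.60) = -0.05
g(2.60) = 0.04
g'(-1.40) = -0.32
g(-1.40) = -0.28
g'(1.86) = -0.18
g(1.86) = 0.11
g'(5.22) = -0.00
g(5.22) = 0.01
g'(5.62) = -0.00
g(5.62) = 0.00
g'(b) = -5*(15*b^2 + 8*b + 3)/(-5*b^3 - 4*b^2 - 3*b + 8)^2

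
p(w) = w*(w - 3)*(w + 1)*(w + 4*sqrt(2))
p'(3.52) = 192.65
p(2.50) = -35.69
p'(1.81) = -9.13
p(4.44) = 351.18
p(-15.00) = 35317.09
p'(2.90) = 89.83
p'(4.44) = 422.31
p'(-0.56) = 1.80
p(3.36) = 47.55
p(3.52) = 75.92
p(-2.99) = -95.05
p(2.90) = -9.68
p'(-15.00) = -10619.18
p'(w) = w*(w - 3)*(w + 1) + w*(w - 3)*(w + 4*sqrt(2)) + w*(w + 1)*(w + 4*sqrt(2)) + (w - 3)*(w + 1)*(w + 4*sqrt(2)) = 4*w^3 - 6*w^2 + 12*sqrt(2)*w^2 - 16*sqrt(2)*w - 6*w - 12*sqrt(2)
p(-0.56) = 4.47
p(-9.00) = 2888.48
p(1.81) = -45.19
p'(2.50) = 42.53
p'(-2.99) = 59.78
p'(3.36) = 162.43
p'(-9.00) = -1786.71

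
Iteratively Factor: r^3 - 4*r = (r + 2)*(r^2 - 2*r) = r*(r + 2)*(r - 2)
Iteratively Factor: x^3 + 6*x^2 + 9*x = (x + 3)*(x^2 + 3*x) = x*(x + 3)*(x + 3)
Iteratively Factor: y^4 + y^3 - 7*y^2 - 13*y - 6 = (y - 3)*(y^3 + 4*y^2 + 5*y + 2) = (y - 3)*(y + 1)*(y^2 + 3*y + 2) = (y - 3)*(y + 1)^2*(y + 2)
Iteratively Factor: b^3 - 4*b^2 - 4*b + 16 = (b - 2)*(b^2 - 2*b - 8) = (b - 2)*(b + 2)*(b - 4)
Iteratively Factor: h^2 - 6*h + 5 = (h - 1)*(h - 5)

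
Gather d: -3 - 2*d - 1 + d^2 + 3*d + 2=d^2 + d - 2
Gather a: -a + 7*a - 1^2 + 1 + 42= 6*a + 42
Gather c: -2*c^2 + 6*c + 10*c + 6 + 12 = -2*c^2 + 16*c + 18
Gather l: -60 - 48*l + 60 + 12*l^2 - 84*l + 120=12*l^2 - 132*l + 120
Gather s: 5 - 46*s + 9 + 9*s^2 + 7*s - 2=9*s^2 - 39*s + 12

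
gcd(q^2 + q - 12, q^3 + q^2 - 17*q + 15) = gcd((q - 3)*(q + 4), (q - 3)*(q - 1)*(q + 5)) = q - 3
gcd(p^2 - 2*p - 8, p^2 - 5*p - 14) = p + 2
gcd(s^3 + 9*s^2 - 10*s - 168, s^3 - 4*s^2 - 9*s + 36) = s - 4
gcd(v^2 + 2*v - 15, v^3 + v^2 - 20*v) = v + 5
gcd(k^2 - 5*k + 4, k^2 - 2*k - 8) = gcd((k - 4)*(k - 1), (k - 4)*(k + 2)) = k - 4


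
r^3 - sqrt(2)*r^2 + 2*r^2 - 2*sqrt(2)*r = r*(r + 2)*(r - sqrt(2))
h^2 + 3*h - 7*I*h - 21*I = (h + 3)*(h - 7*I)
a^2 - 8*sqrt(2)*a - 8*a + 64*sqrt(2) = (a - 8)*(a - 8*sqrt(2))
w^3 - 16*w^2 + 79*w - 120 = (w - 8)*(w - 5)*(w - 3)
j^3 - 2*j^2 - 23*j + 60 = (j - 4)*(j - 3)*(j + 5)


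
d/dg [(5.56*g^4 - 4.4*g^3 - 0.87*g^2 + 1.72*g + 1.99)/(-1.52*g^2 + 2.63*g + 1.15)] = (-16.9024*g^5 + 50.5564*g^4 + 2.432*g^3 - 14.8537*g^2 + 4.0486*g - 3.2557)/(2.3104*g^4 - 7.9952*g^3 + 3.4209*g^2 + 6.049*g + 1.3225)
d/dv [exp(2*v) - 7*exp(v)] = (2*exp(v) - 7)*exp(v)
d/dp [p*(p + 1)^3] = (p + 1)^2*(4*p + 1)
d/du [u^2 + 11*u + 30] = 2*u + 11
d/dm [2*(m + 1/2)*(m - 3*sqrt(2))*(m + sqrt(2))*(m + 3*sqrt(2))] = 8*m^3 + 3*m^2 + 6*sqrt(2)*m^2 - 72*m + 2*sqrt(2)*m - 36*sqrt(2) - 18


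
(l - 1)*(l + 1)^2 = l^3 + l^2 - l - 1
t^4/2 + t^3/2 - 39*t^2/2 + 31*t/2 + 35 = (t/2 + 1/2)*(t - 5)*(t - 2)*(t + 7)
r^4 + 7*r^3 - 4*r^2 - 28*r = r*(r - 2)*(r + 2)*(r + 7)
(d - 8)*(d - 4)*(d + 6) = d^3 - 6*d^2 - 40*d + 192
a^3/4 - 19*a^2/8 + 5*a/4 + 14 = (a/4 + 1/2)*(a - 8)*(a - 7/2)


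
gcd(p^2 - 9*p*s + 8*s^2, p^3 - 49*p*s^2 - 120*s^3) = p - 8*s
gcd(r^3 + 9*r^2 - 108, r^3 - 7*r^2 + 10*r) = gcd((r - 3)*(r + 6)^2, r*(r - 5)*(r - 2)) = 1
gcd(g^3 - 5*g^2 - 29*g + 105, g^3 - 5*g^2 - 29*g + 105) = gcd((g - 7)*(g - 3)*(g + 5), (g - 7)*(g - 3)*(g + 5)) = g^3 - 5*g^2 - 29*g + 105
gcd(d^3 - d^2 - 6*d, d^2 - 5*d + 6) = d - 3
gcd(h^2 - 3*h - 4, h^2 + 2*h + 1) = h + 1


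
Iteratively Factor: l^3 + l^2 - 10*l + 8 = (l + 4)*(l^2 - 3*l + 2) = (l - 2)*(l + 4)*(l - 1)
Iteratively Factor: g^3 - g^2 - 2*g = (g - 2)*(g^2 + g) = g*(g - 2)*(g + 1)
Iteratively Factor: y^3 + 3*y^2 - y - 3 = (y + 1)*(y^2 + 2*y - 3) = (y + 1)*(y + 3)*(y - 1)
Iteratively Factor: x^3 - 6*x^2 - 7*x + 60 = (x - 4)*(x^2 - 2*x - 15) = (x - 5)*(x - 4)*(x + 3)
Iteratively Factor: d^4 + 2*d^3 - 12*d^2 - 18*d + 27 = (d - 1)*(d^3 + 3*d^2 - 9*d - 27) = (d - 1)*(d + 3)*(d^2 - 9) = (d - 3)*(d - 1)*(d + 3)*(d + 3)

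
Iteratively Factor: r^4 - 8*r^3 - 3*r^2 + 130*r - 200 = (r + 4)*(r^3 - 12*r^2 + 45*r - 50) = (r - 2)*(r + 4)*(r^2 - 10*r + 25) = (r - 5)*(r - 2)*(r + 4)*(r - 5)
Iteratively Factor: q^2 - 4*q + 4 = (q - 2)*(q - 2)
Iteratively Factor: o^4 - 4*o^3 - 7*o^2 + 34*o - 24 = (o + 3)*(o^3 - 7*o^2 + 14*o - 8) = (o - 2)*(o + 3)*(o^2 - 5*o + 4) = (o - 2)*(o - 1)*(o + 3)*(o - 4)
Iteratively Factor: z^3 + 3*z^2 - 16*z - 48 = (z + 3)*(z^2 - 16) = (z - 4)*(z + 3)*(z + 4)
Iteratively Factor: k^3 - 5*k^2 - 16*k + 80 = (k - 4)*(k^2 - k - 20) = (k - 5)*(k - 4)*(k + 4)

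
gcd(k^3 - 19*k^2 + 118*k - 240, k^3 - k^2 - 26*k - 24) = k - 6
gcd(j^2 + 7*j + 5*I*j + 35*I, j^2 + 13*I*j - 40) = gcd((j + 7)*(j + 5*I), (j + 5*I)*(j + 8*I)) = j + 5*I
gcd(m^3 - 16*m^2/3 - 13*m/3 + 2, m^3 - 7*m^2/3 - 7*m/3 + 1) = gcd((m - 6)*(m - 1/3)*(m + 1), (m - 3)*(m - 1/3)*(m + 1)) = m^2 + 2*m/3 - 1/3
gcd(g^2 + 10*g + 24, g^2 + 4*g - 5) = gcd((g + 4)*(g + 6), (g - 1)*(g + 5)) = 1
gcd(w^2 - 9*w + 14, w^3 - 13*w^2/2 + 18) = w - 2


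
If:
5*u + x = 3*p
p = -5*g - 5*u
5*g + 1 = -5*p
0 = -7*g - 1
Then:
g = -1/7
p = -2/35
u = 27/175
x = -33/35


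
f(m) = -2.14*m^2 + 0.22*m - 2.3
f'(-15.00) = 64.42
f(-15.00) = -487.10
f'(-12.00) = 51.58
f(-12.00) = -313.10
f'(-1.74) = 7.67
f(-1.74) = -9.16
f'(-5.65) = 24.40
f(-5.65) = -71.86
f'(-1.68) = 7.41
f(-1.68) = -8.71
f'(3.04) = -12.79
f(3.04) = -21.41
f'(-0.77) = 3.52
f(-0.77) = -3.74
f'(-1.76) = 7.75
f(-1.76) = -9.32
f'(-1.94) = 8.52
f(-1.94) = -10.78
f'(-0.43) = 2.06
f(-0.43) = -2.79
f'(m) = 0.22 - 4.28*m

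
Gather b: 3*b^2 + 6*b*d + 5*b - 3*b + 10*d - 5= 3*b^2 + b*(6*d + 2) + 10*d - 5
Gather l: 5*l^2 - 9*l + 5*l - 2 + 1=5*l^2 - 4*l - 1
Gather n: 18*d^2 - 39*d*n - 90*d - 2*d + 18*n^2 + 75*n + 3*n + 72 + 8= 18*d^2 - 92*d + 18*n^2 + n*(78 - 39*d) + 80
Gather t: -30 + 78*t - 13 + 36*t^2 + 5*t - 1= 36*t^2 + 83*t - 44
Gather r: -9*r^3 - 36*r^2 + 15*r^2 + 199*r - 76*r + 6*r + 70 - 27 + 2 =-9*r^3 - 21*r^2 + 129*r + 45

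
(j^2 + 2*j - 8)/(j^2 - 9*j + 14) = (j + 4)/(j - 7)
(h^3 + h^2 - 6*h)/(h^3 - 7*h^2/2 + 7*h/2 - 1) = 2*h*(h + 3)/(2*h^2 - 3*h + 1)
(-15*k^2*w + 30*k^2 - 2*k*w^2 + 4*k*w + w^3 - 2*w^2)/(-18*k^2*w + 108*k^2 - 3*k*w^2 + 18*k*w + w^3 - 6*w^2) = (-5*k*w + 10*k + w^2 - 2*w)/(-6*k*w + 36*k + w^2 - 6*w)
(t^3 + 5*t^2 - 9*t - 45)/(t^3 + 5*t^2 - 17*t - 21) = (t^2 + 8*t + 15)/(t^2 + 8*t + 7)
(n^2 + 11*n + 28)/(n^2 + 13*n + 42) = (n + 4)/(n + 6)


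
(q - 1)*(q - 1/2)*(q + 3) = q^3 + 3*q^2/2 - 4*q + 3/2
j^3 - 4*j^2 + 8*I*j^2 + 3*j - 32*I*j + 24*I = (j - 3)*(j - 1)*(j + 8*I)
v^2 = v^2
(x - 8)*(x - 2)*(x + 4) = x^3 - 6*x^2 - 24*x + 64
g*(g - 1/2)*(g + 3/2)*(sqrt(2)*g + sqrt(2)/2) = sqrt(2)*g^4 + 3*sqrt(2)*g^3/2 - sqrt(2)*g^2/4 - 3*sqrt(2)*g/8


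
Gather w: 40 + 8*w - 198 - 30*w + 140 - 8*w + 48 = 30 - 30*w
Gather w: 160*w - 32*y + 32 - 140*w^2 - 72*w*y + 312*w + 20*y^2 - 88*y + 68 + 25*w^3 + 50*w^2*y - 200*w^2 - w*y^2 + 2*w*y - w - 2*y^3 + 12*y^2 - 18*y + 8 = 25*w^3 + w^2*(50*y - 340) + w*(-y^2 - 70*y + 471) - 2*y^3 + 32*y^2 - 138*y + 108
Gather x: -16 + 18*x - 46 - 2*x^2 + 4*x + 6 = -2*x^2 + 22*x - 56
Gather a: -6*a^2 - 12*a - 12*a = -6*a^2 - 24*a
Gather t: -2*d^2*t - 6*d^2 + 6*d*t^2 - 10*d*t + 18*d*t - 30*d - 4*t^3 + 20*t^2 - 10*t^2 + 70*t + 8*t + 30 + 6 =-6*d^2 - 30*d - 4*t^3 + t^2*(6*d + 10) + t*(-2*d^2 + 8*d + 78) + 36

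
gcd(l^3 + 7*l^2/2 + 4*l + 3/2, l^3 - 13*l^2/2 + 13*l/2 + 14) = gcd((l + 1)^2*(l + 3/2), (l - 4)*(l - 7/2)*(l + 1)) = l + 1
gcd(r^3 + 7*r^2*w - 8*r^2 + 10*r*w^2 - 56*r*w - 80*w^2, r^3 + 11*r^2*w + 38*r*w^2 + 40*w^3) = r^2 + 7*r*w + 10*w^2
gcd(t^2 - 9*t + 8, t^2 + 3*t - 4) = t - 1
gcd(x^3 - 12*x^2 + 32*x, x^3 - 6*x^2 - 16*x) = x^2 - 8*x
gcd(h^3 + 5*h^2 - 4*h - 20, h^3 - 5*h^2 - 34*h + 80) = h^2 + 3*h - 10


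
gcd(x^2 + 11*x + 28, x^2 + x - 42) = x + 7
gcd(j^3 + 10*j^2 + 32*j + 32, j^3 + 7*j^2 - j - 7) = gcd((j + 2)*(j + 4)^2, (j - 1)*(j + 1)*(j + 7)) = 1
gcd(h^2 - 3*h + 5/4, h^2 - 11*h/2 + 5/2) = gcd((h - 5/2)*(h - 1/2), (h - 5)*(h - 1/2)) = h - 1/2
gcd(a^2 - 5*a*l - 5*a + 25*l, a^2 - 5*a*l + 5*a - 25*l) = a - 5*l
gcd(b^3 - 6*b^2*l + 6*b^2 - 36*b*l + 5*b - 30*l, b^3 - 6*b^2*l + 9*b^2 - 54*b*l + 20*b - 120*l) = b^2 - 6*b*l + 5*b - 30*l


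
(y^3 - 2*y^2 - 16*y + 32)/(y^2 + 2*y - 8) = y - 4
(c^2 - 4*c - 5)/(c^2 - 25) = (c + 1)/(c + 5)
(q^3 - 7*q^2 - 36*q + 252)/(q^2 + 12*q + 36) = (q^2 - 13*q + 42)/(q + 6)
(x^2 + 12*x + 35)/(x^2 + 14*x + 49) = (x + 5)/(x + 7)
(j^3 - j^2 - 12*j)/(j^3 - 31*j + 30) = j*(j^2 - j - 12)/(j^3 - 31*j + 30)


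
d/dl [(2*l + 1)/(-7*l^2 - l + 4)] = (-14*l^2 - 2*l + (2*l + 1)*(14*l + 1) + 8)/(7*l^2 + l - 4)^2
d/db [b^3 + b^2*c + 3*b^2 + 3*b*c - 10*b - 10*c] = 3*b^2 + 2*b*c + 6*b + 3*c - 10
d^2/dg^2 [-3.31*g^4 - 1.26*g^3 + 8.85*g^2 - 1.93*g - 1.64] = -39.72*g^2 - 7.56*g + 17.7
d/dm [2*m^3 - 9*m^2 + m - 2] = 6*m^2 - 18*m + 1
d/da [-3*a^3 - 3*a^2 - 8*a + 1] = -9*a^2 - 6*a - 8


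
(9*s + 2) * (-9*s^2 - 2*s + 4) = -81*s^3 - 36*s^2 + 32*s + 8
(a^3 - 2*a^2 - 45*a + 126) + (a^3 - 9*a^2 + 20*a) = 2*a^3 - 11*a^2 - 25*a + 126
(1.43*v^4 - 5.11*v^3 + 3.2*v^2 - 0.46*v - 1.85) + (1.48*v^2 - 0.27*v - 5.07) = 1.43*v^4 - 5.11*v^3 + 4.68*v^2 - 0.73*v - 6.92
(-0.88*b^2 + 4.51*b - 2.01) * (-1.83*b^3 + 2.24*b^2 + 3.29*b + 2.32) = 1.6104*b^5 - 10.2245*b^4 + 10.8855*b^3 + 8.2939*b^2 + 3.8503*b - 4.6632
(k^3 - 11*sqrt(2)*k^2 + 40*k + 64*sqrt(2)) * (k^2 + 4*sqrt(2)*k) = k^5 - 7*sqrt(2)*k^4 - 48*k^3 + 224*sqrt(2)*k^2 + 512*k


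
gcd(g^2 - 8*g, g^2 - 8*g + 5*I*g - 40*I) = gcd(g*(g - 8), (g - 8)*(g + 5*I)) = g - 8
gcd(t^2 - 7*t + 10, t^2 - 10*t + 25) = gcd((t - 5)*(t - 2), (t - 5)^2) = t - 5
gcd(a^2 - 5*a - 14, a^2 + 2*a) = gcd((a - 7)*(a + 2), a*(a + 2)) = a + 2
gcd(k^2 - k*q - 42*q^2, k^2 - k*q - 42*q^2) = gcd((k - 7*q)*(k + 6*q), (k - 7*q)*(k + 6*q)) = -k^2 + k*q + 42*q^2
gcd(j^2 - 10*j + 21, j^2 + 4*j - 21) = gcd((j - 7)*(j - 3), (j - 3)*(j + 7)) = j - 3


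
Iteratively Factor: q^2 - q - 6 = (q - 3)*(q + 2)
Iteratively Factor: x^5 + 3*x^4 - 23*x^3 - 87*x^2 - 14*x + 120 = (x - 1)*(x^4 + 4*x^3 - 19*x^2 - 106*x - 120) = (x - 1)*(x + 3)*(x^3 + x^2 - 22*x - 40) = (x - 1)*(x + 3)*(x + 4)*(x^2 - 3*x - 10) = (x - 5)*(x - 1)*(x + 3)*(x + 4)*(x + 2)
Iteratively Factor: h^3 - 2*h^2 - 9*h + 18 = (h - 2)*(h^2 - 9) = (h - 2)*(h + 3)*(h - 3)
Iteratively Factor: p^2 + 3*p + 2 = (p + 1)*(p + 2)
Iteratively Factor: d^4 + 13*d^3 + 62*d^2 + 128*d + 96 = (d + 2)*(d^3 + 11*d^2 + 40*d + 48) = (d + 2)*(d + 4)*(d^2 + 7*d + 12) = (d + 2)*(d + 4)^2*(d + 3)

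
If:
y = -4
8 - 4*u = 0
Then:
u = 2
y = -4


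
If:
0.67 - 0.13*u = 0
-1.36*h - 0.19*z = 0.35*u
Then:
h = -0.139705882352941*z - 1.32635746606335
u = 5.15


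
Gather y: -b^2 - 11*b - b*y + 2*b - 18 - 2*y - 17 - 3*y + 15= -b^2 - 9*b + y*(-b - 5) - 20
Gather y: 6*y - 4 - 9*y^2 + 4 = -9*y^2 + 6*y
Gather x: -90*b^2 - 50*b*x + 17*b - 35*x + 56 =-90*b^2 + 17*b + x*(-50*b - 35) + 56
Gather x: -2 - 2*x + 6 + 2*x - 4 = 0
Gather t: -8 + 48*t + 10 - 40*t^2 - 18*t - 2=-40*t^2 + 30*t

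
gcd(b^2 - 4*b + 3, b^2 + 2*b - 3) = b - 1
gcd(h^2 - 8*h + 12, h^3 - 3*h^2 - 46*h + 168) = h - 6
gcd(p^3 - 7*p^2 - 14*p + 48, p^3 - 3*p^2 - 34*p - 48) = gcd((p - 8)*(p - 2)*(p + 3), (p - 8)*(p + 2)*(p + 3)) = p^2 - 5*p - 24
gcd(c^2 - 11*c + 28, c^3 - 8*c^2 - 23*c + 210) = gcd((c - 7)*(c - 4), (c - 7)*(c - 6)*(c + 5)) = c - 7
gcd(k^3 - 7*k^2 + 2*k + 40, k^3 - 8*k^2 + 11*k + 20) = k^2 - 9*k + 20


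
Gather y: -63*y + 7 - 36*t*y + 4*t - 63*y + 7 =4*t + y*(-36*t - 126) + 14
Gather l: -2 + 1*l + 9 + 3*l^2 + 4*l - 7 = 3*l^2 + 5*l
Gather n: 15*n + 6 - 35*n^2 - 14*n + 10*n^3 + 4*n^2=10*n^3 - 31*n^2 + n + 6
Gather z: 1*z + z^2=z^2 + z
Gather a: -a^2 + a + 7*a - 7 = -a^2 + 8*a - 7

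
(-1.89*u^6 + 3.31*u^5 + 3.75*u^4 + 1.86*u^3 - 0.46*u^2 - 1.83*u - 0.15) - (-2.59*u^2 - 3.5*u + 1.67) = -1.89*u^6 + 3.31*u^5 + 3.75*u^4 + 1.86*u^3 + 2.13*u^2 + 1.67*u - 1.82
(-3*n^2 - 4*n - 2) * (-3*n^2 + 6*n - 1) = 9*n^4 - 6*n^3 - 15*n^2 - 8*n + 2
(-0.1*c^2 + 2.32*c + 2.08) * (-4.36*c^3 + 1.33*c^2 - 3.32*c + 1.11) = 0.436*c^5 - 10.2482*c^4 - 5.6512*c^3 - 5.047*c^2 - 4.3304*c + 2.3088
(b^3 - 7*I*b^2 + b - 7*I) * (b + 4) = b^4 + 4*b^3 - 7*I*b^3 + b^2 - 28*I*b^2 + 4*b - 7*I*b - 28*I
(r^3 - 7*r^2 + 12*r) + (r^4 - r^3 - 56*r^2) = r^4 - 63*r^2 + 12*r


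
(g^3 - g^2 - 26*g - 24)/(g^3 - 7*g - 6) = (g^2 - 2*g - 24)/(g^2 - g - 6)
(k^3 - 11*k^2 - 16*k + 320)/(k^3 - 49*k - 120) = (k - 8)/(k + 3)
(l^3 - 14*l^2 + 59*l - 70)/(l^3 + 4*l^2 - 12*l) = (l^2 - 12*l + 35)/(l*(l + 6))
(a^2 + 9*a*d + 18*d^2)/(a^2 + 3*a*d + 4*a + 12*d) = (a + 6*d)/(a + 4)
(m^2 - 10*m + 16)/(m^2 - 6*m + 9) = (m^2 - 10*m + 16)/(m^2 - 6*m + 9)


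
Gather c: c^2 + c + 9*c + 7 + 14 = c^2 + 10*c + 21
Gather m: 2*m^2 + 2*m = 2*m^2 + 2*m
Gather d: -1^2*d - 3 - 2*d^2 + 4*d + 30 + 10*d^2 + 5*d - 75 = 8*d^2 + 8*d - 48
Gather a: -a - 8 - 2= -a - 10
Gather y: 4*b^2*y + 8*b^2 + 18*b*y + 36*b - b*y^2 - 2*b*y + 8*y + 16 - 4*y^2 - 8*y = 8*b^2 + 36*b + y^2*(-b - 4) + y*(4*b^2 + 16*b) + 16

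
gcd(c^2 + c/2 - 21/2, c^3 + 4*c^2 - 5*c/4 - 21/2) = c + 7/2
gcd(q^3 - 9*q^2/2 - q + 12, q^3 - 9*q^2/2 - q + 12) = q^3 - 9*q^2/2 - q + 12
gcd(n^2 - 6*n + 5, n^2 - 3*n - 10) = n - 5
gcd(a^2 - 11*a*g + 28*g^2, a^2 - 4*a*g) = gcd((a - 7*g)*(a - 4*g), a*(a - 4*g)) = a - 4*g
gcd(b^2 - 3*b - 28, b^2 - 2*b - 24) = b + 4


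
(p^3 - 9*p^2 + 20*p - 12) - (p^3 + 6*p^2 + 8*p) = -15*p^2 + 12*p - 12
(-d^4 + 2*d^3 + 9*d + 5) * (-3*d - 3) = 3*d^5 - 3*d^4 - 6*d^3 - 27*d^2 - 42*d - 15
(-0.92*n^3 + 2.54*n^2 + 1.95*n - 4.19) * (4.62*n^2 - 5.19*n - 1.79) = -4.2504*n^5 + 16.5096*n^4 - 2.5268*n^3 - 34.0249*n^2 + 18.2556*n + 7.5001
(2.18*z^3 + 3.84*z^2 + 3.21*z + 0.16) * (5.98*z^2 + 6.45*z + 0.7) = 13.0364*z^5 + 37.0242*z^4 + 45.4898*z^3 + 24.3493*z^2 + 3.279*z + 0.112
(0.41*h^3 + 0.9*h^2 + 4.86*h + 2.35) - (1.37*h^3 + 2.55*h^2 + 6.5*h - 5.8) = -0.96*h^3 - 1.65*h^2 - 1.64*h + 8.15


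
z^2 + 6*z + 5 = (z + 1)*(z + 5)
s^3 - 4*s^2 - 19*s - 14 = (s - 7)*(s + 1)*(s + 2)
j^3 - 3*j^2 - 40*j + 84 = (j - 7)*(j - 2)*(j + 6)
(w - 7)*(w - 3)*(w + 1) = w^3 - 9*w^2 + 11*w + 21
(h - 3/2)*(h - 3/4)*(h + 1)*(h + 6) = h^4 + 19*h^3/4 - 69*h^2/8 - 45*h/8 + 27/4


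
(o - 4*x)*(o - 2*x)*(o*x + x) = o^3*x - 6*o^2*x^2 + o^2*x + 8*o*x^3 - 6*o*x^2 + 8*x^3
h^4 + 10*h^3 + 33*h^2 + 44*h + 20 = (h + 1)*(h + 2)^2*(h + 5)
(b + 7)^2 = b^2 + 14*b + 49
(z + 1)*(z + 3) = z^2 + 4*z + 3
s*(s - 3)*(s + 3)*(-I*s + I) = -I*s^4 + I*s^3 + 9*I*s^2 - 9*I*s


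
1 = 1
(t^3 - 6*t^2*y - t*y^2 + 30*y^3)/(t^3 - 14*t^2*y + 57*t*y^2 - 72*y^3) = (t^2 - 3*t*y - 10*y^2)/(t^2 - 11*t*y + 24*y^2)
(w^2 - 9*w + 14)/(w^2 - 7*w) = (w - 2)/w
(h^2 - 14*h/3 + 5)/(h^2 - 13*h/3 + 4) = (3*h - 5)/(3*h - 4)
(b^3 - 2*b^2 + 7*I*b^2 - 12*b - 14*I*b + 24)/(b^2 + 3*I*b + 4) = (b^2 + b*(-2 + 3*I) - 6*I)/(b - I)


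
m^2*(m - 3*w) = m^3 - 3*m^2*w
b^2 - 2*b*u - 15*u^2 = (b - 5*u)*(b + 3*u)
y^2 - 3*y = y*(y - 3)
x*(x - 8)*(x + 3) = x^3 - 5*x^2 - 24*x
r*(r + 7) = r^2 + 7*r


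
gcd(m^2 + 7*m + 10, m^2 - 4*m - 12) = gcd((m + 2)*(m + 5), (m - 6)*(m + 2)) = m + 2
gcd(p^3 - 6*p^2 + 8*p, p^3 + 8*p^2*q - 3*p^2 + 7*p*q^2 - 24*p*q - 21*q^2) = 1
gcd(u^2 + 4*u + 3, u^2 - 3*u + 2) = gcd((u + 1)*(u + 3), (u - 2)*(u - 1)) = 1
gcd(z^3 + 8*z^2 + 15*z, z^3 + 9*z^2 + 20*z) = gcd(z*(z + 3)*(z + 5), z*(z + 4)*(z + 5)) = z^2 + 5*z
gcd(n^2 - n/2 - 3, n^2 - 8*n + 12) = n - 2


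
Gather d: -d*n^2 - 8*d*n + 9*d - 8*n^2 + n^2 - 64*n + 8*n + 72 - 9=d*(-n^2 - 8*n + 9) - 7*n^2 - 56*n + 63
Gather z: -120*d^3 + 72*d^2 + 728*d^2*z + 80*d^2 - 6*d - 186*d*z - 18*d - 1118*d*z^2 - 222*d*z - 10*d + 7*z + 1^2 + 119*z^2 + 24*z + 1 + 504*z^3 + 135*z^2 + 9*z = -120*d^3 + 152*d^2 - 34*d + 504*z^3 + z^2*(254 - 1118*d) + z*(728*d^2 - 408*d + 40) + 2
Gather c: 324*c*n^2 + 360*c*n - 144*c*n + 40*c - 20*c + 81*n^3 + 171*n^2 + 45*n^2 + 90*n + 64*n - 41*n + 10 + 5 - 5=c*(324*n^2 + 216*n + 20) + 81*n^3 + 216*n^2 + 113*n + 10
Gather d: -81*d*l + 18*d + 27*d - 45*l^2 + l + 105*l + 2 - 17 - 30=d*(45 - 81*l) - 45*l^2 + 106*l - 45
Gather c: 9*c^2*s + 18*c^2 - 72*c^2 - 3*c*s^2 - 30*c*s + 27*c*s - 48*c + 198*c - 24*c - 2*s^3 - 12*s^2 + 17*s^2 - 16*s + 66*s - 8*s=c^2*(9*s - 54) + c*(-3*s^2 - 3*s + 126) - 2*s^3 + 5*s^2 + 42*s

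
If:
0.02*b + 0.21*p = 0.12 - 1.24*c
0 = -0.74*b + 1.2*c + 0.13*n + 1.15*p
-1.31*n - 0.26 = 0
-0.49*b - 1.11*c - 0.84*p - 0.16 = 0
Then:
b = -0.21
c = 0.14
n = -0.20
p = -0.26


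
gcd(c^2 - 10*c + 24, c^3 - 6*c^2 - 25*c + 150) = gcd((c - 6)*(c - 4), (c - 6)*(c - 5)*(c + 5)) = c - 6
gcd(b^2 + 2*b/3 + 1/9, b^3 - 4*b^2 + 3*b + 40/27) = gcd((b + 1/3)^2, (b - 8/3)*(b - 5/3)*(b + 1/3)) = b + 1/3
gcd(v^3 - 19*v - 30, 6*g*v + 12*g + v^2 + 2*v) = v + 2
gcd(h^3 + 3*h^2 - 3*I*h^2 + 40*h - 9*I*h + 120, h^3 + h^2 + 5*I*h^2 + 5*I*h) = h + 5*I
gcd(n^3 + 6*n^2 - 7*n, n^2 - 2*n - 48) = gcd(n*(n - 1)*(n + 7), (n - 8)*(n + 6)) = 1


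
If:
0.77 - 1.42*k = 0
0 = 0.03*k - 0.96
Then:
No Solution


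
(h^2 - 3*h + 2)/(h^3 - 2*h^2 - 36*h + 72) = (h - 1)/(h^2 - 36)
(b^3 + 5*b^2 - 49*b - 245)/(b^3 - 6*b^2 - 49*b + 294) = (b + 5)/(b - 6)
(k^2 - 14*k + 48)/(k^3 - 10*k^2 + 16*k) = (k - 6)/(k*(k - 2))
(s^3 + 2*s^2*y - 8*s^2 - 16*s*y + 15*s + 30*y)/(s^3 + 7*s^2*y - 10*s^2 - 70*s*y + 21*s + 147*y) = (s^2 + 2*s*y - 5*s - 10*y)/(s^2 + 7*s*y - 7*s - 49*y)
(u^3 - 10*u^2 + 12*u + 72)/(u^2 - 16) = (u^3 - 10*u^2 + 12*u + 72)/(u^2 - 16)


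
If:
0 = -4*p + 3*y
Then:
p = 3*y/4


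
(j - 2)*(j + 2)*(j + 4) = j^3 + 4*j^2 - 4*j - 16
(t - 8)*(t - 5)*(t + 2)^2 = t^4 - 9*t^3 - 8*t^2 + 108*t + 160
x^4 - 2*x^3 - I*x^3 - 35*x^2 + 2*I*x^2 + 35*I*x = x*(x - 7)*(x + 5)*(x - I)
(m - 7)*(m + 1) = m^2 - 6*m - 7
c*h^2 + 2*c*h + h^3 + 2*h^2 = h*(c + h)*(h + 2)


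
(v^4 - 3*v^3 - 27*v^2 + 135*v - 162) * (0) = 0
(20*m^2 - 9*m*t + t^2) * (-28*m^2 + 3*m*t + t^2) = -560*m^4 + 312*m^3*t - 35*m^2*t^2 - 6*m*t^3 + t^4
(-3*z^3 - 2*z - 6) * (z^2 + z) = -3*z^5 - 3*z^4 - 2*z^3 - 8*z^2 - 6*z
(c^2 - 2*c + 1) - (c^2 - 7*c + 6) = 5*c - 5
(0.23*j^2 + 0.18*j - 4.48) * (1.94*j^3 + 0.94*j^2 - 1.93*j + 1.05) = 0.4462*j^5 + 0.5654*j^4 - 8.9659*j^3 - 4.3171*j^2 + 8.8354*j - 4.704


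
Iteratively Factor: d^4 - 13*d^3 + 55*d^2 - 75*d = (d)*(d^3 - 13*d^2 + 55*d - 75) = d*(d - 5)*(d^2 - 8*d + 15) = d*(d - 5)^2*(d - 3)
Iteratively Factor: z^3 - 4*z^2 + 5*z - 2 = (z - 1)*(z^2 - 3*z + 2) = (z - 1)^2*(z - 2)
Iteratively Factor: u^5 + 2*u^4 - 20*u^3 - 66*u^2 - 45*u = (u + 3)*(u^4 - u^3 - 17*u^2 - 15*u) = (u + 3)^2*(u^3 - 4*u^2 - 5*u) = u*(u + 3)^2*(u^2 - 4*u - 5) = u*(u - 5)*(u + 3)^2*(u + 1)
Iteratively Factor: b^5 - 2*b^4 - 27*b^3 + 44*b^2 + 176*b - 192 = (b - 1)*(b^4 - b^3 - 28*b^2 + 16*b + 192) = (b - 4)*(b - 1)*(b^3 + 3*b^2 - 16*b - 48) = (b - 4)*(b - 1)*(b + 3)*(b^2 - 16) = (b - 4)*(b - 1)*(b + 3)*(b + 4)*(b - 4)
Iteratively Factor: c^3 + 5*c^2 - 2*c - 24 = (c + 4)*(c^2 + c - 6) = (c - 2)*(c + 4)*(c + 3)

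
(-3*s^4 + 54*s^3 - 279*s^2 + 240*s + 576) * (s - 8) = -3*s^5 + 78*s^4 - 711*s^3 + 2472*s^2 - 1344*s - 4608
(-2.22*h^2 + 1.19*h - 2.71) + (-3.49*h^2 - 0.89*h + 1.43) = -5.71*h^2 + 0.3*h - 1.28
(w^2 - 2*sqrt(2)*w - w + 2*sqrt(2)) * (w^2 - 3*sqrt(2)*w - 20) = w^4 - 5*sqrt(2)*w^3 - w^3 - 8*w^2 + 5*sqrt(2)*w^2 + 8*w + 40*sqrt(2)*w - 40*sqrt(2)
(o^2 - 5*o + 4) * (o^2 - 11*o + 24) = o^4 - 16*o^3 + 83*o^2 - 164*o + 96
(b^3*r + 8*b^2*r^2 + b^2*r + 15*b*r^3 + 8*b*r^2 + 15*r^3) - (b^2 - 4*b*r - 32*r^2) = b^3*r + 8*b^2*r^2 + b^2*r - b^2 + 15*b*r^3 + 8*b*r^2 + 4*b*r + 15*r^3 + 32*r^2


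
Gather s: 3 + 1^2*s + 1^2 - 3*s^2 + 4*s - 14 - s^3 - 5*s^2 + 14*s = -s^3 - 8*s^2 + 19*s - 10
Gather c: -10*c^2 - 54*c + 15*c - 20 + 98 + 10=-10*c^2 - 39*c + 88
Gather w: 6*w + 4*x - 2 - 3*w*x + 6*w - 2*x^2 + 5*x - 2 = w*(12 - 3*x) - 2*x^2 + 9*x - 4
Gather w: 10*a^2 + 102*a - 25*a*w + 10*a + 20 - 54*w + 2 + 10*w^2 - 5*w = 10*a^2 + 112*a + 10*w^2 + w*(-25*a - 59) + 22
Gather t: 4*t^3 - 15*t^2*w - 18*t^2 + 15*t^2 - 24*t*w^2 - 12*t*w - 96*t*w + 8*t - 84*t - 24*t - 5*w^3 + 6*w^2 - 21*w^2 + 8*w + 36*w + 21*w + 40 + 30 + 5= 4*t^3 + t^2*(-15*w - 3) + t*(-24*w^2 - 108*w - 100) - 5*w^3 - 15*w^2 + 65*w + 75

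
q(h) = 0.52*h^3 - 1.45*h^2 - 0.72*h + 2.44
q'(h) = 1.56*h^2 - 2.9*h - 0.72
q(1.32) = 0.16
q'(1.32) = -1.83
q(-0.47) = 2.40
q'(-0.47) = 0.99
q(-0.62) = 2.21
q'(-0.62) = 1.68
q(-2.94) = -21.19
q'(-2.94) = 21.29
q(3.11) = 1.82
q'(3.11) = 5.35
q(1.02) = 0.75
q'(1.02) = -2.05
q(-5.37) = -116.03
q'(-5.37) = 59.84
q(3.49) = 4.37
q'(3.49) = 8.16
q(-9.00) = -487.61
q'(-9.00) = 151.74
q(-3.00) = -22.49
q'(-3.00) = 22.02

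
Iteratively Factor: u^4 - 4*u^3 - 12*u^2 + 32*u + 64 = (u + 2)*(u^3 - 6*u^2 + 32) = (u - 4)*(u + 2)*(u^2 - 2*u - 8) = (u - 4)*(u + 2)^2*(u - 4)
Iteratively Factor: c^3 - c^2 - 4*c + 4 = (c + 2)*(c^2 - 3*c + 2) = (c - 2)*(c + 2)*(c - 1)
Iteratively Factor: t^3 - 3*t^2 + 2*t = (t - 2)*(t^2 - t) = (t - 2)*(t - 1)*(t)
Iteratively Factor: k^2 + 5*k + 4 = (k + 4)*(k + 1)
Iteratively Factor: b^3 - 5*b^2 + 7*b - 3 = (b - 3)*(b^2 - 2*b + 1) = (b - 3)*(b - 1)*(b - 1)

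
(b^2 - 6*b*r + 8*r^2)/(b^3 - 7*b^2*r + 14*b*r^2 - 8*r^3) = 1/(b - r)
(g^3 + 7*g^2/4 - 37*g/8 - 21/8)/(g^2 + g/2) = g + 5/4 - 21/(4*g)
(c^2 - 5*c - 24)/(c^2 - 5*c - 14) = (-c^2 + 5*c + 24)/(-c^2 + 5*c + 14)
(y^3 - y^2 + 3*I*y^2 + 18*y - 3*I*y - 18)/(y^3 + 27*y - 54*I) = (y - 1)/(y - 3*I)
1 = 1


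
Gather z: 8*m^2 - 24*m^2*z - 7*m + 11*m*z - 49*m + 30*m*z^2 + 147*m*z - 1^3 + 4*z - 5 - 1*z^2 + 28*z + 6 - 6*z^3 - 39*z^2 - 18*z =8*m^2 - 56*m - 6*z^3 + z^2*(30*m - 40) + z*(-24*m^2 + 158*m + 14)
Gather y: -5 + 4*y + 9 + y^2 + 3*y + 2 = y^2 + 7*y + 6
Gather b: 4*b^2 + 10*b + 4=4*b^2 + 10*b + 4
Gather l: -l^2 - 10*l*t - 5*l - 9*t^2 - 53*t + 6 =-l^2 + l*(-10*t - 5) - 9*t^2 - 53*t + 6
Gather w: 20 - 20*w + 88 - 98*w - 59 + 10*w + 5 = 54 - 108*w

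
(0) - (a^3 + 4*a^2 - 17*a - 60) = -a^3 - 4*a^2 + 17*a + 60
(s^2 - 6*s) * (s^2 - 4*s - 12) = s^4 - 10*s^3 + 12*s^2 + 72*s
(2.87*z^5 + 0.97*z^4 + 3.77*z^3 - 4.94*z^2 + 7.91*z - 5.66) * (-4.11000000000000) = -11.7957*z^5 - 3.9867*z^4 - 15.4947*z^3 + 20.3034*z^2 - 32.5101*z + 23.2626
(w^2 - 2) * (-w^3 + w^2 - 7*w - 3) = -w^5 + w^4 - 5*w^3 - 5*w^2 + 14*w + 6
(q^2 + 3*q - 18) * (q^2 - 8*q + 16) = q^4 - 5*q^3 - 26*q^2 + 192*q - 288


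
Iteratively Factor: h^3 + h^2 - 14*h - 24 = (h - 4)*(h^2 + 5*h + 6) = (h - 4)*(h + 2)*(h + 3)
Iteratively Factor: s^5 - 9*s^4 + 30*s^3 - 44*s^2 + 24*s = (s - 2)*(s^4 - 7*s^3 + 16*s^2 - 12*s) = (s - 3)*(s - 2)*(s^3 - 4*s^2 + 4*s) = (s - 3)*(s - 2)^2*(s^2 - 2*s) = s*(s - 3)*(s - 2)^2*(s - 2)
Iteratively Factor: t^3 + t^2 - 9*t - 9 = (t + 3)*(t^2 - 2*t - 3) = (t + 1)*(t + 3)*(t - 3)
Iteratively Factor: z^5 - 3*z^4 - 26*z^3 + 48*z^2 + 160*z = (z - 4)*(z^4 + z^3 - 22*z^2 - 40*z) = (z - 5)*(z - 4)*(z^3 + 6*z^2 + 8*z) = z*(z - 5)*(z - 4)*(z^2 + 6*z + 8) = z*(z - 5)*(z - 4)*(z + 2)*(z + 4)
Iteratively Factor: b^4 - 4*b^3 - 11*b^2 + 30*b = (b - 2)*(b^3 - 2*b^2 - 15*b) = (b - 2)*(b + 3)*(b^2 - 5*b) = b*(b - 2)*(b + 3)*(b - 5)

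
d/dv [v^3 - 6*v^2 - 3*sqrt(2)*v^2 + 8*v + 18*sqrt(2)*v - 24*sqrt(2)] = 3*v^2 - 12*v - 6*sqrt(2)*v + 8 + 18*sqrt(2)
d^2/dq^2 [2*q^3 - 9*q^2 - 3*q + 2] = 12*q - 18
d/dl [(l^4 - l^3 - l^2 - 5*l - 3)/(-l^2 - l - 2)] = (-2*l^5 - 2*l^4 - 6*l^3 + 2*l^2 - 2*l + 7)/(l^4 + 2*l^3 + 5*l^2 + 4*l + 4)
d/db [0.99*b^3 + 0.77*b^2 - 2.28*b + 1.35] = 2.97*b^2 + 1.54*b - 2.28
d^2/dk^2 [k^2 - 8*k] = 2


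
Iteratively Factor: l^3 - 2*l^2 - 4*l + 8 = (l + 2)*(l^2 - 4*l + 4) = (l - 2)*(l + 2)*(l - 2)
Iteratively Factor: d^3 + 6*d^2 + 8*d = (d + 2)*(d^2 + 4*d) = d*(d + 2)*(d + 4)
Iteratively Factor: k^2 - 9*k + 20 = (k - 5)*(k - 4)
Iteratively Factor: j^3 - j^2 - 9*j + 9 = (j - 3)*(j^2 + 2*j - 3) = (j - 3)*(j + 3)*(j - 1)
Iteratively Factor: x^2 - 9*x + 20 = (x - 5)*(x - 4)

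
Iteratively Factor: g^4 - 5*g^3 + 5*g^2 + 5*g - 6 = (g - 1)*(g^3 - 4*g^2 + g + 6) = (g - 1)*(g + 1)*(g^2 - 5*g + 6) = (g - 3)*(g - 1)*(g + 1)*(g - 2)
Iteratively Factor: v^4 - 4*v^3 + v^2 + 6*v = (v - 2)*(v^3 - 2*v^2 - 3*v) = v*(v - 2)*(v^2 - 2*v - 3) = v*(v - 3)*(v - 2)*(v + 1)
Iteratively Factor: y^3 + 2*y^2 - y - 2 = (y - 1)*(y^2 + 3*y + 2) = (y - 1)*(y + 2)*(y + 1)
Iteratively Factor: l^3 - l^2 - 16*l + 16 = (l + 4)*(l^2 - 5*l + 4) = (l - 4)*(l + 4)*(l - 1)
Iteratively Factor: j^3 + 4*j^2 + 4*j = (j + 2)*(j^2 + 2*j) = (j + 2)^2*(j)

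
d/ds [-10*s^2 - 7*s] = -20*s - 7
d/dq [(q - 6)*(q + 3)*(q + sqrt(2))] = 3*q^2 - 6*q + 2*sqrt(2)*q - 18 - 3*sqrt(2)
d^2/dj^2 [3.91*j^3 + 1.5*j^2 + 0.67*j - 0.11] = 23.46*j + 3.0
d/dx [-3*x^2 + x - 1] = 1 - 6*x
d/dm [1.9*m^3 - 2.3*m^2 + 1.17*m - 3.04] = 5.7*m^2 - 4.6*m + 1.17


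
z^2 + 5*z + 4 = (z + 1)*(z + 4)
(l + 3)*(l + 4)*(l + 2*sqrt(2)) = l^3 + 2*sqrt(2)*l^2 + 7*l^2 + 12*l + 14*sqrt(2)*l + 24*sqrt(2)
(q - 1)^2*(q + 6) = q^3 + 4*q^2 - 11*q + 6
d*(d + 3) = d^2 + 3*d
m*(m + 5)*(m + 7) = m^3 + 12*m^2 + 35*m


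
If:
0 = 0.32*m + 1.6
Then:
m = -5.00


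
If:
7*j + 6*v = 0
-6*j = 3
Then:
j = -1/2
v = 7/12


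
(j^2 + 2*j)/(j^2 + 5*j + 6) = j/(j + 3)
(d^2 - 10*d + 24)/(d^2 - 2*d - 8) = (d - 6)/(d + 2)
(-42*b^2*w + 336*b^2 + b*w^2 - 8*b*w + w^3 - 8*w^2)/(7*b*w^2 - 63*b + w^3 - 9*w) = (-6*b*w + 48*b + w^2 - 8*w)/(w^2 - 9)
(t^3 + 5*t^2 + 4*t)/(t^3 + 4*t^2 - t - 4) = t/(t - 1)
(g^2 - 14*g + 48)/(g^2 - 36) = (g - 8)/(g + 6)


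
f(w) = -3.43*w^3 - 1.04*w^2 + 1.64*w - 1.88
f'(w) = -10.29*w^2 - 2.08*w + 1.64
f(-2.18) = 25.14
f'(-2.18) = -42.73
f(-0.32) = -2.40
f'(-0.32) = 1.25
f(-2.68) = 52.28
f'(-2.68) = -66.69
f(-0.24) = -2.29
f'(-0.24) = 1.55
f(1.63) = -16.82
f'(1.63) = -29.09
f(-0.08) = -2.02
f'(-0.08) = 1.74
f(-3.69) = 150.24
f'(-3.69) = -130.79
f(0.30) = -1.57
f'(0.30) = 0.09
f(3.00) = -98.93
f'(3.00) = -97.21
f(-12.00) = 5755.72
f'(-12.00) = -1455.16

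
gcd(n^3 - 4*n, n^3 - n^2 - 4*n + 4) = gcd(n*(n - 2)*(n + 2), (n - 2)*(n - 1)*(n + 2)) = n^2 - 4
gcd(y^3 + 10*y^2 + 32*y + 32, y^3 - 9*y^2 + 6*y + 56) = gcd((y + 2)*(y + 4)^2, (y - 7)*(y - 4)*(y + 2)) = y + 2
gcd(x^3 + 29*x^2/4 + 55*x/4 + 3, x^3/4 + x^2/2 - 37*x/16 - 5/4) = x + 4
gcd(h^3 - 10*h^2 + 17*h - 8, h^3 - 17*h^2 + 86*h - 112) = h - 8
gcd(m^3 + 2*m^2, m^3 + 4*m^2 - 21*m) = m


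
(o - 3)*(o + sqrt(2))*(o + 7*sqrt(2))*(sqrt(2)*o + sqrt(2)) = sqrt(2)*o^4 - 2*sqrt(2)*o^3 + 16*o^3 - 32*o^2 + 11*sqrt(2)*o^2 - 48*o - 28*sqrt(2)*o - 42*sqrt(2)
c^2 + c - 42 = (c - 6)*(c + 7)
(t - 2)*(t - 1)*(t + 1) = t^3 - 2*t^2 - t + 2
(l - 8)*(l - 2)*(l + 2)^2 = l^4 - 6*l^3 - 20*l^2 + 24*l + 64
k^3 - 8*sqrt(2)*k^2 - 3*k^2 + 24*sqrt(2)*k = k*(k - 3)*(k - 8*sqrt(2))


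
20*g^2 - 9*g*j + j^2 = (-5*g + j)*(-4*g + j)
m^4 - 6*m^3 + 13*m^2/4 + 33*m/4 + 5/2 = (m - 5)*(m - 2)*(m + 1/2)^2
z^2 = z^2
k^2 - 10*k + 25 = (k - 5)^2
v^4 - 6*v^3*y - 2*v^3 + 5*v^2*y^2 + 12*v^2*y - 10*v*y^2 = v*(v - 2)*(v - 5*y)*(v - y)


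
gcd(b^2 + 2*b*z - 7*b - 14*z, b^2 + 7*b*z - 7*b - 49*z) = b - 7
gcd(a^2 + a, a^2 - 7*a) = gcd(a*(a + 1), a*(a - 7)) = a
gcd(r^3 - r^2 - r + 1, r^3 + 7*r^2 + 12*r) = 1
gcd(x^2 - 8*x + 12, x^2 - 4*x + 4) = x - 2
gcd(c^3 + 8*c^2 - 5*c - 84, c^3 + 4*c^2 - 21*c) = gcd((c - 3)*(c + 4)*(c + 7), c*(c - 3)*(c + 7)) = c^2 + 4*c - 21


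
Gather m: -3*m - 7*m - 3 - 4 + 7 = -10*m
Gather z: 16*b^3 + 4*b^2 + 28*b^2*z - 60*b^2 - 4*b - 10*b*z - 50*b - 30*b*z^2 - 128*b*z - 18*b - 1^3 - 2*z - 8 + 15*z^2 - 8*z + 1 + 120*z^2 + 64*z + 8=16*b^3 - 56*b^2 - 72*b + z^2*(135 - 30*b) + z*(28*b^2 - 138*b + 54)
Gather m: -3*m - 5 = -3*m - 5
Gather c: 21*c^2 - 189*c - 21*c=21*c^2 - 210*c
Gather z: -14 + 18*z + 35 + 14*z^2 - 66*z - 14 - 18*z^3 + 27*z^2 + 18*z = -18*z^3 + 41*z^2 - 30*z + 7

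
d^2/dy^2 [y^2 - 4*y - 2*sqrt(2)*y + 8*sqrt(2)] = 2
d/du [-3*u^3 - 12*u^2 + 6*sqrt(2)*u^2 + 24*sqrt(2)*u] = -9*u^2 - 24*u + 12*sqrt(2)*u + 24*sqrt(2)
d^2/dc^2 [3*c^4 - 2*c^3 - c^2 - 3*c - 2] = 36*c^2 - 12*c - 2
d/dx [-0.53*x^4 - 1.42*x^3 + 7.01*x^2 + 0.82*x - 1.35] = -2.12*x^3 - 4.26*x^2 + 14.02*x + 0.82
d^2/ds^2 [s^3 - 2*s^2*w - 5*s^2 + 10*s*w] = 6*s - 4*w - 10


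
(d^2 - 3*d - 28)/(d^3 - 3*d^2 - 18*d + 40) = (d - 7)/(d^2 - 7*d + 10)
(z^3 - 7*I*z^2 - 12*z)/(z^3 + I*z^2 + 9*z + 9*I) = z*(z - 4*I)/(z^2 + 4*I*z - 3)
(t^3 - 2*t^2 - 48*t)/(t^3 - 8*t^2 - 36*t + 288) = t/(t - 6)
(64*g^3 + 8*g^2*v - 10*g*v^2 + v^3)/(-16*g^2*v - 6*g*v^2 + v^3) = (-4*g + v)/v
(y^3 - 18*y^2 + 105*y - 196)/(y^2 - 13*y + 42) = (y^2 - 11*y + 28)/(y - 6)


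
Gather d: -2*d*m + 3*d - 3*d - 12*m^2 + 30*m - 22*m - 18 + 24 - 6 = -2*d*m - 12*m^2 + 8*m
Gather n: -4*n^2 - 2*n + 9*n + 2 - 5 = -4*n^2 + 7*n - 3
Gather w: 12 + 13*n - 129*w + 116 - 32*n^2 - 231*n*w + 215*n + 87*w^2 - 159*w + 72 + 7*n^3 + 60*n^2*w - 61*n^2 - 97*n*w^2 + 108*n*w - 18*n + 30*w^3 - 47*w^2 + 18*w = 7*n^3 - 93*n^2 + 210*n + 30*w^3 + w^2*(40 - 97*n) + w*(60*n^2 - 123*n - 270) + 200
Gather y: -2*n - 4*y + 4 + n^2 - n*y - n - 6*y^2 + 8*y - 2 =n^2 - 3*n - 6*y^2 + y*(4 - n) + 2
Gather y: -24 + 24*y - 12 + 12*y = 36*y - 36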